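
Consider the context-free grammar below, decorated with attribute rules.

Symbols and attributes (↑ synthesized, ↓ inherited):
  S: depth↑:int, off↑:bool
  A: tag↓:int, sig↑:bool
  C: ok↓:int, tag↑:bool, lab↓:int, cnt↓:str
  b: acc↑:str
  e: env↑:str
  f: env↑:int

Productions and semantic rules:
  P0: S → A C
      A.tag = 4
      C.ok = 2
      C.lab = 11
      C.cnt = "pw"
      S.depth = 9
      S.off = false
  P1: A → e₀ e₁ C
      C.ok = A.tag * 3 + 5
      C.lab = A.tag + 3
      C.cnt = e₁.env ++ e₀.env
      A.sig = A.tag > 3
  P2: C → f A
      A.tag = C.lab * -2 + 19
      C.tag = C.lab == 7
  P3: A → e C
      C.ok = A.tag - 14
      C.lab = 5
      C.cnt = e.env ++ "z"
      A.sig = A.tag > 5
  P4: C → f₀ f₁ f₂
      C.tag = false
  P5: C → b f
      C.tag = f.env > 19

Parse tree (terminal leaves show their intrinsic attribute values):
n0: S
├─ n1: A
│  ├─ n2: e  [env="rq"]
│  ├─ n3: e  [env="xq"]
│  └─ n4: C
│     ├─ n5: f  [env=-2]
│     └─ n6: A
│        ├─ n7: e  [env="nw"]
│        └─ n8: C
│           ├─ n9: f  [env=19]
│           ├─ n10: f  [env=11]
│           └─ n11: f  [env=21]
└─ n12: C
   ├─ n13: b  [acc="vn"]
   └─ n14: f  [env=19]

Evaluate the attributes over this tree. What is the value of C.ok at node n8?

-9

1. n1.tag = 4  [4]
2. n2.env = "rq"  [terminal]
3. n3.env = "xq"  [terminal]
4. n4.ok = 17  [A.tag * 3 + 5]
5. n4.lab = 7  [A.tag + 3]
6. n4.cnt = "xqrq"  [e₁.env ++ e₀.env]
7. n5.env = -2  [terminal]
8. n6.tag = 5  [C.lab * -2 + 19]
9. n7.env = "nw"  [terminal]
10. n8.ok = -9  [A.tag - 14]
11. n8.lab = 5  [5]
12. n8.cnt = "nwz"  [e.env ++ "z"]
13. n9.env = 19  [terminal]
14. n10.env = 11  [terminal]
15. n11.env = 21  [terminal]
16. n8.tag = false  [false]
17. n6.sig = false  [A.tag > 5]
18. n4.tag = true  [C.lab == 7]
19. n1.sig = true  [A.tag > 3]
20. n12.ok = 2  [2]
21. n12.lab = 11  [11]
22. n12.cnt = "pw"  ["pw"]
23. n13.acc = "vn"  [terminal]
24. n14.env = 19  [terminal]
25. n12.tag = false  [f.env > 19]
26. n0.depth = 9  [9]
27. n0.off = false  [false]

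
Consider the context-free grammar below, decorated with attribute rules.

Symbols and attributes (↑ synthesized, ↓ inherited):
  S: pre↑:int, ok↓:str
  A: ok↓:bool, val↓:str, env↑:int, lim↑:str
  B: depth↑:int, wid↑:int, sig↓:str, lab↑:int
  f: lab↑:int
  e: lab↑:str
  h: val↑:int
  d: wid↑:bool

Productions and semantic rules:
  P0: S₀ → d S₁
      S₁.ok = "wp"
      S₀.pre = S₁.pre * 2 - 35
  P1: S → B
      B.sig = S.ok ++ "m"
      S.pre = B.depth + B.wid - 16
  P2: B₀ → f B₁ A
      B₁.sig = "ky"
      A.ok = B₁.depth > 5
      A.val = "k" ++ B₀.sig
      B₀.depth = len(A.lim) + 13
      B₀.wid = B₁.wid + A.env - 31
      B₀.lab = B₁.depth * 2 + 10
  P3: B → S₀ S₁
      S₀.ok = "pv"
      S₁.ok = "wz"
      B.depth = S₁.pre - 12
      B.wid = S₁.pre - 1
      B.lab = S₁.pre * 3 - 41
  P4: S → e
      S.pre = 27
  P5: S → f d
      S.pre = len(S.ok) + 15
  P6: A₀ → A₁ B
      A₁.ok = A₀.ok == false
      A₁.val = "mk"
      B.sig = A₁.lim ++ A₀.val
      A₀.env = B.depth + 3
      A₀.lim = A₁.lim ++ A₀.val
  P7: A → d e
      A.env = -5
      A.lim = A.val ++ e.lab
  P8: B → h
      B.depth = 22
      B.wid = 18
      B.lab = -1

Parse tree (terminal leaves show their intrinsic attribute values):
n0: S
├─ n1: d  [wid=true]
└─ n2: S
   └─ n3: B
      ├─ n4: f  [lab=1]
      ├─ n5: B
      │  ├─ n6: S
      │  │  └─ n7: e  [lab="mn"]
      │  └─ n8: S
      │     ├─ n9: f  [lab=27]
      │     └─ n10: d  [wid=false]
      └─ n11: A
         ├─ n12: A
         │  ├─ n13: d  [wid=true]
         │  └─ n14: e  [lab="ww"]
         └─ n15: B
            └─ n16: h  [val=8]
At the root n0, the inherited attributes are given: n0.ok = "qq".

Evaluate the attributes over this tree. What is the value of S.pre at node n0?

-5

1. n0.ok = "qq"  [given at root]
2. n1.wid = true  [terminal]
3. n2.ok = "wp"  ["wp"]
4. n3.sig = "wpm"  [S.ok ++ "m"]
5. n4.lab = 1  [terminal]
6. n5.sig = "ky"  ["ky"]
7. n6.ok = "pv"  ["pv"]
8. n7.lab = "mn"  [terminal]
9. n6.pre = 27  [27]
10. n8.ok = "wz"  ["wz"]
11. n9.lab = 27  [terminal]
12. n10.wid = false  [terminal]
13. n8.pre = 17  [len(S.ok) + 15]
14. n5.depth = 5  [S₁.pre - 12]
15. n5.wid = 16  [S₁.pre - 1]
16. n5.lab = 10  [S₁.pre * 3 - 41]
17. n11.ok = false  [B₁.depth > 5]
18. n11.val = "kwpm"  ["k" ++ B₀.sig]
19. n12.ok = true  [A₀.ok == false]
20. n12.val = "mk"  ["mk"]
21. n13.wid = true  [terminal]
22. n14.lab = "ww"  [terminal]
23. n12.env = -5  [-5]
24. n12.lim = "mkww"  [A.val ++ e.lab]
25. n15.sig = "mkwwkwpm"  [A₁.lim ++ A₀.val]
26. n16.val = 8  [terminal]
27. n15.depth = 22  [22]
28. n15.wid = 18  [18]
29. n15.lab = -1  [-1]
30. n11.env = 25  [B.depth + 3]
31. n11.lim = "mkwwkwpm"  [A₁.lim ++ A₀.val]
32. n3.depth = 21  [len(A.lim) + 13]
33. n3.wid = 10  [B₁.wid + A.env - 31]
34. n3.lab = 20  [B₁.depth * 2 + 10]
35. n2.pre = 15  [B.depth + B.wid - 16]
36. n0.pre = -5  [S₁.pre * 2 - 35]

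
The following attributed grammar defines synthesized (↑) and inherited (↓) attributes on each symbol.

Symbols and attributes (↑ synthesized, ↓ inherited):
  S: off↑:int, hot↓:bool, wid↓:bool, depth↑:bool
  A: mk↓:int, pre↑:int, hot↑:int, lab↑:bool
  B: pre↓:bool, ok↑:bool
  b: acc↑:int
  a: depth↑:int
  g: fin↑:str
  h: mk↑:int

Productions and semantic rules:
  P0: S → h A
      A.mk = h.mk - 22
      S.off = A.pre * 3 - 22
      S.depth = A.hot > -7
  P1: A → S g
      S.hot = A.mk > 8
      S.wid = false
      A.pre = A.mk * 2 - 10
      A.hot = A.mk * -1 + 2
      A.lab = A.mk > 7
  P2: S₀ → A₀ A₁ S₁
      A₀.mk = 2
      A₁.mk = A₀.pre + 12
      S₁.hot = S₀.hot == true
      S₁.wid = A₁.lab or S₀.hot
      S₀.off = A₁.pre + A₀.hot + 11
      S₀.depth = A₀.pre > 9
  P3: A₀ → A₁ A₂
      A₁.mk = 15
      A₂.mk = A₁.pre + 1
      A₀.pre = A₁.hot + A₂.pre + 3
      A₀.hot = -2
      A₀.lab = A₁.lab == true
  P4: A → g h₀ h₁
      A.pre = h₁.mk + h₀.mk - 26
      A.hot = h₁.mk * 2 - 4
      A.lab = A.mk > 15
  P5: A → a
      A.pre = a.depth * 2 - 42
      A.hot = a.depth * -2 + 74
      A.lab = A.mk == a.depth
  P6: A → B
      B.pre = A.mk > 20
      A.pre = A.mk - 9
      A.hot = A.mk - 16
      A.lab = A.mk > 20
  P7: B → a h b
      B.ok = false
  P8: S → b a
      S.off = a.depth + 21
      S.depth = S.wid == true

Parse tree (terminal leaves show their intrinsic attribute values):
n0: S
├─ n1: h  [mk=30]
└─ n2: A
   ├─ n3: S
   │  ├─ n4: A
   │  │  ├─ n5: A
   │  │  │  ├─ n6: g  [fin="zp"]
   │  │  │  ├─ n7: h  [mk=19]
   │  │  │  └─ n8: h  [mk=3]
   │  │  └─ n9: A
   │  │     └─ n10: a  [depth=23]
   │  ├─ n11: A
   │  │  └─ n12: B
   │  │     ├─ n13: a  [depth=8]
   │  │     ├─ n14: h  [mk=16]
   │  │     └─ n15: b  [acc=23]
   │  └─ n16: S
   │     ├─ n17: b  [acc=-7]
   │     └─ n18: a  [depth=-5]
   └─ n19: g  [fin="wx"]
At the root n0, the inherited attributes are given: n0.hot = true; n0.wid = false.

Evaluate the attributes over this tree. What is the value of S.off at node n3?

1. n0.hot = true  [given at root]
2. n0.wid = false  [given at root]
3. n1.mk = 30  [terminal]
4. n2.mk = 8  [h.mk - 22]
5. n3.hot = false  [A.mk > 8]
6. n3.wid = false  [false]
7. n4.mk = 2  [2]
8. n5.mk = 15  [15]
9. n6.fin = "zp"  [terminal]
10. n7.mk = 19  [terminal]
11. n8.mk = 3  [terminal]
12. n5.pre = -4  [h₁.mk + h₀.mk - 26]
13. n5.hot = 2  [h₁.mk * 2 - 4]
14. n5.lab = false  [A.mk > 15]
15. n9.mk = -3  [A₁.pre + 1]
16. n10.depth = 23  [terminal]
17. n9.pre = 4  [a.depth * 2 - 42]
18. n9.hot = 28  [a.depth * -2 + 74]
19. n9.lab = false  [A.mk == a.depth]
20. n4.pre = 9  [A₁.hot + A₂.pre + 3]
21. n4.hot = -2  [-2]
22. n4.lab = false  [A₁.lab == true]
23. n11.mk = 21  [A₀.pre + 12]
24. n12.pre = true  [A.mk > 20]
25. n13.depth = 8  [terminal]
26. n14.mk = 16  [terminal]
27. n15.acc = 23  [terminal]
28. n12.ok = false  [false]
29. n11.pre = 12  [A.mk - 9]
30. n11.hot = 5  [A.mk - 16]
31. n11.lab = true  [A.mk > 20]
32. n16.hot = false  [S₀.hot == true]
33. n16.wid = true  [A₁.lab or S₀.hot]
34. n17.acc = -7  [terminal]
35. n18.depth = -5  [terminal]
36. n16.off = 16  [a.depth + 21]
37. n16.depth = true  [S.wid == true]
38. n3.off = 21  [A₁.pre + A₀.hot + 11]
39. n3.depth = false  [A₀.pre > 9]
40. n19.fin = "wx"  [terminal]
41. n2.pre = 6  [A.mk * 2 - 10]
42. n2.hot = -6  [A.mk * -1 + 2]
43. n2.lab = true  [A.mk > 7]
44. n0.off = -4  [A.pre * 3 - 22]
45. n0.depth = true  [A.hot > -7]

21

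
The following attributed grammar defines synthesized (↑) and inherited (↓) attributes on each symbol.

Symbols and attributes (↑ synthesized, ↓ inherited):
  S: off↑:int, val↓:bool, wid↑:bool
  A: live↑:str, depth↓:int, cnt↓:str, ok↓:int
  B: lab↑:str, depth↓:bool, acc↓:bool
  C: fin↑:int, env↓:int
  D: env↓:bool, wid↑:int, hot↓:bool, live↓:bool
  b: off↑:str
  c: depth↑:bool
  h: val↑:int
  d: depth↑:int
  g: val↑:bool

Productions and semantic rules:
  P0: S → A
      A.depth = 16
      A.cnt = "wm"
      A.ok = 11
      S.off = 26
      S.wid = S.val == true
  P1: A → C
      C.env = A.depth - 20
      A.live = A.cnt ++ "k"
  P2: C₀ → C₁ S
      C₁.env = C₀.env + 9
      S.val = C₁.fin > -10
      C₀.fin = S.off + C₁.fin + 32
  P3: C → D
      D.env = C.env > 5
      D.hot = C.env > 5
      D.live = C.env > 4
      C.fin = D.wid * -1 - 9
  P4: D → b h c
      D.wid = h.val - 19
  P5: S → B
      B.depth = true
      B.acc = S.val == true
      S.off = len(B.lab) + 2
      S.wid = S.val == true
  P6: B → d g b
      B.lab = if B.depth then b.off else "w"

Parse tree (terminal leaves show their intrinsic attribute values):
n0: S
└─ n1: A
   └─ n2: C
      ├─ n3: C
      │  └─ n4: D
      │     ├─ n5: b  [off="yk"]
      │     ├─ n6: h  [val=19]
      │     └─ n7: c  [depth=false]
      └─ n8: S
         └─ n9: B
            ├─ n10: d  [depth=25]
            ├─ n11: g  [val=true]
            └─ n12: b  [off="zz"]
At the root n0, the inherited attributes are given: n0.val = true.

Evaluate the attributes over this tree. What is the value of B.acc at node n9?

1. n0.val = true  [given at root]
2. n1.depth = 16  [16]
3. n1.cnt = "wm"  ["wm"]
4. n1.ok = 11  [11]
5. n2.env = -4  [A.depth - 20]
6. n3.env = 5  [C₀.env + 9]
7. n4.env = false  [C.env > 5]
8. n4.hot = false  [C.env > 5]
9. n4.live = true  [C.env > 4]
10. n5.off = "yk"  [terminal]
11. n6.val = 19  [terminal]
12. n7.depth = false  [terminal]
13. n4.wid = 0  [h.val - 19]
14. n3.fin = -9  [D.wid * -1 - 9]
15. n8.val = true  [C₁.fin > -10]
16. n9.depth = true  [true]
17. n9.acc = true  [S.val == true]
18. n10.depth = 25  [terminal]
19. n11.val = true  [terminal]
20. n12.off = "zz"  [terminal]
21. n9.lab = "zz"  [if B.depth then b.off else "w"]
22. n8.off = 4  [len(B.lab) + 2]
23. n8.wid = true  [S.val == true]
24. n2.fin = 27  [S.off + C₁.fin + 32]
25. n1.live = "wmk"  [A.cnt ++ "k"]
26. n0.off = 26  [26]
27. n0.wid = true  [S.val == true]

true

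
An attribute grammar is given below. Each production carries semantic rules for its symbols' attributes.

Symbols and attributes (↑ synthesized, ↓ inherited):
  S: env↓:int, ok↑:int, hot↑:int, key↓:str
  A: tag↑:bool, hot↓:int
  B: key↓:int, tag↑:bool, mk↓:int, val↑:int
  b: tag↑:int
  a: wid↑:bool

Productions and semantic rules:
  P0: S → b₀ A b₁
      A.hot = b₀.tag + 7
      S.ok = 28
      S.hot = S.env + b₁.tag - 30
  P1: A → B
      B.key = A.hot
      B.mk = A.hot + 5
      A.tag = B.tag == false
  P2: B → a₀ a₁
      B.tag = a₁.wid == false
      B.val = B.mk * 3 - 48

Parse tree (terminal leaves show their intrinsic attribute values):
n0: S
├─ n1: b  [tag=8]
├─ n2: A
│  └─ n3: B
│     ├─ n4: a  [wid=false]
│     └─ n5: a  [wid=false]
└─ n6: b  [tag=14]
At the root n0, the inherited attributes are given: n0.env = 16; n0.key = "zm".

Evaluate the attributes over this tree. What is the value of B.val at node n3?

1. n0.env = 16  [given at root]
2. n0.key = "zm"  [given at root]
3. n1.tag = 8  [terminal]
4. n2.hot = 15  [b₀.tag + 7]
5. n3.key = 15  [A.hot]
6. n3.mk = 20  [A.hot + 5]
7. n4.wid = false  [terminal]
8. n5.wid = false  [terminal]
9. n3.tag = true  [a₁.wid == false]
10. n3.val = 12  [B.mk * 3 - 48]
11. n2.tag = false  [B.tag == false]
12. n6.tag = 14  [terminal]
13. n0.ok = 28  [28]
14. n0.hot = 0  [S.env + b₁.tag - 30]

12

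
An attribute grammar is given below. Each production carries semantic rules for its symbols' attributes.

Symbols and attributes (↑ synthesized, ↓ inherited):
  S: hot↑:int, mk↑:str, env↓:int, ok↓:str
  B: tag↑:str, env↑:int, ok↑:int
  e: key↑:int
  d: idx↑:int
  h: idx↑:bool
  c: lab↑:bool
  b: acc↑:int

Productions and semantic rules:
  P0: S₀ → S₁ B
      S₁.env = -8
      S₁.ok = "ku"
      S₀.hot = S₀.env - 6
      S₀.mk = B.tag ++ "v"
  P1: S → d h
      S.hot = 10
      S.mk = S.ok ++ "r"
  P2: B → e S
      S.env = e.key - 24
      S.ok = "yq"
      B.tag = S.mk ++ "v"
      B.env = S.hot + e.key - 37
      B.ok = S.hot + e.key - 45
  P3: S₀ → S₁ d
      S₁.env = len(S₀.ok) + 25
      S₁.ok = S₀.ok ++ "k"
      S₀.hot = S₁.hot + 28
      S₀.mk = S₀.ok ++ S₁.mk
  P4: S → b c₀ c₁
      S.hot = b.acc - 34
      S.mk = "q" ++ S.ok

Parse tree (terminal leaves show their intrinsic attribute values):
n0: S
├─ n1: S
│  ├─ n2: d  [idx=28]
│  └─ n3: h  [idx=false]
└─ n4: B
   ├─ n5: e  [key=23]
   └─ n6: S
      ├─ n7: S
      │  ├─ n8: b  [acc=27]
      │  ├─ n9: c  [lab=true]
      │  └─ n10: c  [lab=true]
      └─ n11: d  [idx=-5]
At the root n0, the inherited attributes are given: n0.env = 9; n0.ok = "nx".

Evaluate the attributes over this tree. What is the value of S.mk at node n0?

1. n0.env = 9  [given at root]
2. n0.ok = "nx"  [given at root]
3. n1.env = -8  [-8]
4. n1.ok = "ku"  ["ku"]
5. n2.idx = 28  [terminal]
6. n3.idx = false  [terminal]
7. n1.hot = 10  [10]
8. n1.mk = "kur"  [S.ok ++ "r"]
9. n5.key = 23  [terminal]
10. n6.env = -1  [e.key - 24]
11. n6.ok = "yq"  ["yq"]
12. n7.env = 27  [len(S₀.ok) + 25]
13. n7.ok = "yqk"  [S₀.ok ++ "k"]
14. n8.acc = 27  [terminal]
15. n9.lab = true  [terminal]
16. n10.lab = true  [terminal]
17. n7.hot = -7  [b.acc - 34]
18. n7.mk = "qyqk"  ["q" ++ S.ok]
19. n11.idx = -5  [terminal]
20. n6.hot = 21  [S₁.hot + 28]
21. n6.mk = "yqqyqk"  [S₀.ok ++ S₁.mk]
22. n4.tag = "yqqyqkv"  [S.mk ++ "v"]
23. n4.env = 7  [S.hot + e.key - 37]
24. n4.ok = -1  [S.hot + e.key - 45]
25. n0.hot = 3  [S₀.env - 6]
26. n0.mk = "yqqyqkvv"  [B.tag ++ "v"]

"yqqyqkvv"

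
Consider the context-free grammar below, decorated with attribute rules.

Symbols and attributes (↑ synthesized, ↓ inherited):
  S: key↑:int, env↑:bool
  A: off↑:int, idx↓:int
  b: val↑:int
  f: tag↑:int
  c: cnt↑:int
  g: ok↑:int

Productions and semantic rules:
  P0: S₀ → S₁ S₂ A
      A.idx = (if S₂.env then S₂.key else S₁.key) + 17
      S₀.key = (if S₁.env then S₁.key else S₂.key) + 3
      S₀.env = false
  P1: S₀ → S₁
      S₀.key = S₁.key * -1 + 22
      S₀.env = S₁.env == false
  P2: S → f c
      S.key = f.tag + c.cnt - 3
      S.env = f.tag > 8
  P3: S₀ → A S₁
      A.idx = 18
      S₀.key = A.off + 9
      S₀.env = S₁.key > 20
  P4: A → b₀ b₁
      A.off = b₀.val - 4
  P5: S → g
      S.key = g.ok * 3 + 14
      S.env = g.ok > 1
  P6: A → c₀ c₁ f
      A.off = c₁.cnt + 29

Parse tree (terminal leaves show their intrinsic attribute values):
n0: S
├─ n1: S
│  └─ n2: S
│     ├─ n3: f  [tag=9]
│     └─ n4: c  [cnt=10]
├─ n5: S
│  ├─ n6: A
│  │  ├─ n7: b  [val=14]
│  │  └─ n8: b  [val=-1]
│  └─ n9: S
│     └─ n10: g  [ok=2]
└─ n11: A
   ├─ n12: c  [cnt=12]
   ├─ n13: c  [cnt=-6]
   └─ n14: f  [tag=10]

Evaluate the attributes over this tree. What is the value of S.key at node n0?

1. n3.tag = 9  [terminal]
2. n4.cnt = 10  [terminal]
3. n2.key = 16  [f.tag + c.cnt - 3]
4. n2.env = true  [f.tag > 8]
5. n1.key = 6  [S₁.key * -1 + 22]
6. n1.env = false  [S₁.env == false]
7. n6.idx = 18  [18]
8. n7.val = 14  [terminal]
9. n8.val = -1  [terminal]
10. n6.off = 10  [b₀.val - 4]
11. n10.ok = 2  [terminal]
12. n9.key = 20  [g.ok * 3 + 14]
13. n9.env = true  [g.ok > 1]
14. n5.key = 19  [A.off + 9]
15. n5.env = false  [S₁.key > 20]
16. n11.idx = 23  [(if S₂.env then S₂.key else S₁.key) + 17]
17. n12.cnt = 12  [terminal]
18. n13.cnt = -6  [terminal]
19. n14.tag = 10  [terminal]
20. n11.off = 23  [c₁.cnt + 29]
21. n0.key = 22  [(if S₁.env then S₁.key else S₂.key) + 3]
22. n0.env = false  [false]

22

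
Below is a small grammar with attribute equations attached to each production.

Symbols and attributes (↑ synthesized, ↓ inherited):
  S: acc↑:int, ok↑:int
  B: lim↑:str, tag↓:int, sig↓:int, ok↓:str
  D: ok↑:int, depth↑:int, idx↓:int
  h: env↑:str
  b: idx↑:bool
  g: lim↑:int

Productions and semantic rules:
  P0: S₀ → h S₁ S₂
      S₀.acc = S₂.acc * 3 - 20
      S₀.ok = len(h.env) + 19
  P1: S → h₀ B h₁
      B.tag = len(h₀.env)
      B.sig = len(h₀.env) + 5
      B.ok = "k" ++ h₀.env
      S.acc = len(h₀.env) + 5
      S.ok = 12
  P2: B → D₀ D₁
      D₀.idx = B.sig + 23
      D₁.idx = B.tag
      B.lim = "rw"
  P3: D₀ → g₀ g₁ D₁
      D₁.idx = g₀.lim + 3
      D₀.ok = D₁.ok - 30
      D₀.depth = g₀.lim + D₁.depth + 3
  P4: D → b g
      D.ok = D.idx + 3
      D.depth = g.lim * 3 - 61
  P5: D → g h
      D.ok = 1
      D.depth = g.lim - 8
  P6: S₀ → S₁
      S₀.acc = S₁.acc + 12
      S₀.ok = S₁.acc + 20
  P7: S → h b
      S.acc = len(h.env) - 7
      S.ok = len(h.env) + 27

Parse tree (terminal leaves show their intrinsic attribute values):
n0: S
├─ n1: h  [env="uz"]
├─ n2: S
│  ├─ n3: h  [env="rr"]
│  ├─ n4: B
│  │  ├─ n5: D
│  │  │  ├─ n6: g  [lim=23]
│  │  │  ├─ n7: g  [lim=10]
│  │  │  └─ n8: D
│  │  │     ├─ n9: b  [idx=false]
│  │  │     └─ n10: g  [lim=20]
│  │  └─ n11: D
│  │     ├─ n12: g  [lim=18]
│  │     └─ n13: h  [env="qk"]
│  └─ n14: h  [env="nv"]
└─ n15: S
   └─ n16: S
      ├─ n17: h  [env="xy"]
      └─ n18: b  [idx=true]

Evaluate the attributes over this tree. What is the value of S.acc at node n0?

1

1. n1.env = "uz"  [terminal]
2. n3.env = "rr"  [terminal]
3. n4.tag = 2  [len(h₀.env)]
4. n4.sig = 7  [len(h₀.env) + 5]
5. n4.ok = "krr"  ["k" ++ h₀.env]
6. n5.idx = 30  [B.sig + 23]
7. n6.lim = 23  [terminal]
8. n7.lim = 10  [terminal]
9. n8.idx = 26  [g₀.lim + 3]
10. n9.idx = false  [terminal]
11. n10.lim = 20  [terminal]
12. n8.ok = 29  [D.idx + 3]
13. n8.depth = -1  [g.lim * 3 - 61]
14. n5.ok = -1  [D₁.ok - 30]
15. n5.depth = 25  [g₀.lim + D₁.depth + 3]
16. n11.idx = 2  [B.tag]
17. n12.lim = 18  [terminal]
18. n13.env = "qk"  [terminal]
19. n11.ok = 1  [1]
20. n11.depth = 10  [g.lim - 8]
21. n4.lim = "rw"  ["rw"]
22. n14.env = "nv"  [terminal]
23. n2.acc = 7  [len(h₀.env) + 5]
24. n2.ok = 12  [12]
25. n17.env = "xy"  [terminal]
26. n18.idx = true  [terminal]
27. n16.acc = -5  [len(h.env) - 7]
28. n16.ok = 29  [len(h.env) + 27]
29. n15.acc = 7  [S₁.acc + 12]
30. n15.ok = 15  [S₁.acc + 20]
31. n0.acc = 1  [S₂.acc * 3 - 20]
32. n0.ok = 21  [len(h.env) + 19]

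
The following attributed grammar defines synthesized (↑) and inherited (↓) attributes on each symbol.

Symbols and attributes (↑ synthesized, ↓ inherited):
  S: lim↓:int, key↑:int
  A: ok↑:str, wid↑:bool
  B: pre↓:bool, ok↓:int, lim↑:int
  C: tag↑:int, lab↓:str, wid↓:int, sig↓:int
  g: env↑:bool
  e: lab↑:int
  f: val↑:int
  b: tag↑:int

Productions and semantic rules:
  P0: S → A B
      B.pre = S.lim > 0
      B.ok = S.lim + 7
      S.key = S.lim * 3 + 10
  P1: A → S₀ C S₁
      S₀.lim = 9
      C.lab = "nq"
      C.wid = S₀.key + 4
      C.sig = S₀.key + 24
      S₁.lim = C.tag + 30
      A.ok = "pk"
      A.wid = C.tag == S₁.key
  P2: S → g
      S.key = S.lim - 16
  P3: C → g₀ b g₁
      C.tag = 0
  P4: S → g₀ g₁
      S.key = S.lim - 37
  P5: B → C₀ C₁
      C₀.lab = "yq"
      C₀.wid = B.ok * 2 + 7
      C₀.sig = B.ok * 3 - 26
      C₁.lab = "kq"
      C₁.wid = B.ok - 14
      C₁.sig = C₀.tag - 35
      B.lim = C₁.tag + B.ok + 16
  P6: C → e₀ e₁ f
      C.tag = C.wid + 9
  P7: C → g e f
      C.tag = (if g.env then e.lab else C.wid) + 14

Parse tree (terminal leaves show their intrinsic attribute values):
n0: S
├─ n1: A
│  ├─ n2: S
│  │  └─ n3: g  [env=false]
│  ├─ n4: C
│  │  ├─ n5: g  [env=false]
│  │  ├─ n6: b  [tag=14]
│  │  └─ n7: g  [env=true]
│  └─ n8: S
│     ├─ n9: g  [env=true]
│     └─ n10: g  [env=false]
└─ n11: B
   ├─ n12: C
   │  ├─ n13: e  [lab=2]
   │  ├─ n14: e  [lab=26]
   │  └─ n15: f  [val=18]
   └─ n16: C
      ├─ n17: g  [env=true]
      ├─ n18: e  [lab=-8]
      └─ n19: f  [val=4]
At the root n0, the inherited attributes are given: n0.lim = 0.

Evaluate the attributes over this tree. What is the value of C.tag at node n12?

30

1. n0.lim = 0  [given at root]
2. n2.lim = 9  [9]
3. n3.env = false  [terminal]
4. n2.key = -7  [S.lim - 16]
5. n4.lab = "nq"  ["nq"]
6. n4.wid = -3  [S₀.key + 4]
7. n4.sig = 17  [S₀.key + 24]
8. n5.env = false  [terminal]
9. n6.tag = 14  [terminal]
10. n7.env = true  [terminal]
11. n4.tag = 0  [0]
12. n8.lim = 30  [C.tag + 30]
13. n9.env = true  [terminal]
14. n10.env = false  [terminal]
15. n8.key = -7  [S.lim - 37]
16. n1.ok = "pk"  ["pk"]
17. n1.wid = false  [C.tag == S₁.key]
18. n11.pre = false  [S.lim > 0]
19. n11.ok = 7  [S.lim + 7]
20. n12.lab = "yq"  ["yq"]
21. n12.wid = 21  [B.ok * 2 + 7]
22. n12.sig = -5  [B.ok * 3 - 26]
23. n13.lab = 2  [terminal]
24. n14.lab = 26  [terminal]
25. n15.val = 18  [terminal]
26. n12.tag = 30  [C.wid + 9]
27. n16.lab = "kq"  ["kq"]
28. n16.wid = -7  [B.ok - 14]
29. n16.sig = -5  [C₀.tag - 35]
30. n17.env = true  [terminal]
31. n18.lab = -8  [terminal]
32. n19.val = 4  [terminal]
33. n16.tag = 6  [(if g.env then e.lab else C.wid) + 14]
34. n11.lim = 29  [C₁.tag + B.ok + 16]
35. n0.key = 10  [S.lim * 3 + 10]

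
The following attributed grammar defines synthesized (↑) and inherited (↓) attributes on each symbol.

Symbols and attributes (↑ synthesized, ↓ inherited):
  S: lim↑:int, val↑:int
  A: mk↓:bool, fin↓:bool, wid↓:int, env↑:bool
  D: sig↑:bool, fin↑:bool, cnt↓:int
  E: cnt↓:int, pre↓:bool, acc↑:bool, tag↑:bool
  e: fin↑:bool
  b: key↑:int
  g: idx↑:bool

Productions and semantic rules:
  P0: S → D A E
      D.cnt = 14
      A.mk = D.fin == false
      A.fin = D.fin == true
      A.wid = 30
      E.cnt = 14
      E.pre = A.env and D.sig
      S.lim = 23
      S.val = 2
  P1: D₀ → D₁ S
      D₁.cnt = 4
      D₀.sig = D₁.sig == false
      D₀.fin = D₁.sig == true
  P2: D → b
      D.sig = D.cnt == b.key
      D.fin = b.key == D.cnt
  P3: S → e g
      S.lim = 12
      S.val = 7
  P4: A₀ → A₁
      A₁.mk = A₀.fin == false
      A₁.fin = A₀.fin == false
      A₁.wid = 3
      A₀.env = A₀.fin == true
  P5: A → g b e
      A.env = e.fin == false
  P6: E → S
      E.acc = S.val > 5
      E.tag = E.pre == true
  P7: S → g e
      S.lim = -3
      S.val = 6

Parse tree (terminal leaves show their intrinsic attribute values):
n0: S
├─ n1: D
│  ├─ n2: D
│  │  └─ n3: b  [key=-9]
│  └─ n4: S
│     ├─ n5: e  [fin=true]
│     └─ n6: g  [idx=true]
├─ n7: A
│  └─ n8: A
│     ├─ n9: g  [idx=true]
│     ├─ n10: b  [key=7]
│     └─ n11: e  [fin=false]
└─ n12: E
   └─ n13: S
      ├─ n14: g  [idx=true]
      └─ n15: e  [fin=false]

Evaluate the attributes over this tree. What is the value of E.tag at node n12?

1. n1.cnt = 14  [14]
2. n2.cnt = 4  [4]
3. n3.key = -9  [terminal]
4. n2.sig = false  [D.cnt == b.key]
5. n2.fin = false  [b.key == D.cnt]
6. n5.fin = true  [terminal]
7. n6.idx = true  [terminal]
8. n4.lim = 12  [12]
9. n4.val = 7  [7]
10. n1.sig = true  [D₁.sig == false]
11. n1.fin = false  [D₁.sig == true]
12. n7.mk = true  [D.fin == false]
13. n7.fin = false  [D.fin == true]
14. n7.wid = 30  [30]
15. n8.mk = true  [A₀.fin == false]
16. n8.fin = true  [A₀.fin == false]
17. n8.wid = 3  [3]
18. n9.idx = true  [terminal]
19. n10.key = 7  [terminal]
20. n11.fin = false  [terminal]
21. n8.env = true  [e.fin == false]
22. n7.env = false  [A₀.fin == true]
23. n12.cnt = 14  [14]
24. n12.pre = false  [A.env and D.sig]
25. n14.idx = true  [terminal]
26. n15.fin = false  [terminal]
27. n13.lim = -3  [-3]
28. n13.val = 6  [6]
29. n12.acc = true  [S.val > 5]
30. n12.tag = false  [E.pre == true]
31. n0.lim = 23  [23]
32. n0.val = 2  [2]

false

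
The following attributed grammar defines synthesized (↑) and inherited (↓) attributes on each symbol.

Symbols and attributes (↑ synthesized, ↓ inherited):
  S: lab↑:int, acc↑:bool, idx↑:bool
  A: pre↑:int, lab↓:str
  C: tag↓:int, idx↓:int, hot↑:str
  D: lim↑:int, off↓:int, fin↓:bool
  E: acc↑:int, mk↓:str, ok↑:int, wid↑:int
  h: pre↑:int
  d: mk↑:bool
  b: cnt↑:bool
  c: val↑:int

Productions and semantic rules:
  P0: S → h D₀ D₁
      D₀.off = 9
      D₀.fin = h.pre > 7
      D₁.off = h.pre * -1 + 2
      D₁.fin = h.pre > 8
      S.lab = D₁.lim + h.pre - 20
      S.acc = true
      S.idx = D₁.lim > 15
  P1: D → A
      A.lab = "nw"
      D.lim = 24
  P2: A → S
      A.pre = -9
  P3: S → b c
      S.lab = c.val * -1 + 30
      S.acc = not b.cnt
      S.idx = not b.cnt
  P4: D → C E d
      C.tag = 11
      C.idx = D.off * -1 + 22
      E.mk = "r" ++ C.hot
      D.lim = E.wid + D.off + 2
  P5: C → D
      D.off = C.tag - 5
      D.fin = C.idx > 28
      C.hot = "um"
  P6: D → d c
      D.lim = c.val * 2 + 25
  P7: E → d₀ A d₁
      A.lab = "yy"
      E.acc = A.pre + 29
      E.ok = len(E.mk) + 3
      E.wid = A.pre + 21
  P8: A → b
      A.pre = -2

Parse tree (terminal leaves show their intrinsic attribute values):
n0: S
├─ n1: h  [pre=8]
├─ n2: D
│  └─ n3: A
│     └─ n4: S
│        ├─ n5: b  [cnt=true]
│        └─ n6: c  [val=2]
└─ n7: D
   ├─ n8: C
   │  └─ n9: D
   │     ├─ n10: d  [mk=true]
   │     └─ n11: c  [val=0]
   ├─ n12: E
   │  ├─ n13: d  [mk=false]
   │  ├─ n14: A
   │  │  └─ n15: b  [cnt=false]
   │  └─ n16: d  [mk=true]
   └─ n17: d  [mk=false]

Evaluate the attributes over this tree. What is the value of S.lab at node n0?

1. n1.pre = 8  [terminal]
2. n2.off = 9  [9]
3. n2.fin = true  [h.pre > 7]
4. n3.lab = "nw"  ["nw"]
5. n5.cnt = true  [terminal]
6. n6.val = 2  [terminal]
7. n4.lab = 28  [c.val * -1 + 30]
8. n4.acc = false  [not b.cnt]
9. n4.idx = false  [not b.cnt]
10. n3.pre = -9  [-9]
11. n2.lim = 24  [24]
12. n7.off = -6  [h.pre * -1 + 2]
13. n7.fin = false  [h.pre > 8]
14. n8.tag = 11  [11]
15. n8.idx = 28  [D.off * -1 + 22]
16. n9.off = 6  [C.tag - 5]
17. n9.fin = false  [C.idx > 28]
18. n10.mk = true  [terminal]
19. n11.val = 0  [terminal]
20. n9.lim = 25  [c.val * 2 + 25]
21. n8.hot = "um"  ["um"]
22. n12.mk = "rum"  ["r" ++ C.hot]
23. n13.mk = false  [terminal]
24. n14.lab = "yy"  ["yy"]
25. n15.cnt = false  [terminal]
26. n14.pre = -2  [-2]
27. n16.mk = true  [terminal]
28. n12.acc = 27  [A.pre + 29]
29. n12.ok = 6  [len(E.mk) + 3]
30. n12.wid = 19  [A.pre + 21]
31. n17.mk = false  [terminal]
32. n7.lim = 15  [E.wid + D.off + 2]
33. n0.lab = 3  [D₁.lim + h.pre - 20]
34. n0.acc = true  [true]
35. n0.idx = false  [D₁.lim > 15]

3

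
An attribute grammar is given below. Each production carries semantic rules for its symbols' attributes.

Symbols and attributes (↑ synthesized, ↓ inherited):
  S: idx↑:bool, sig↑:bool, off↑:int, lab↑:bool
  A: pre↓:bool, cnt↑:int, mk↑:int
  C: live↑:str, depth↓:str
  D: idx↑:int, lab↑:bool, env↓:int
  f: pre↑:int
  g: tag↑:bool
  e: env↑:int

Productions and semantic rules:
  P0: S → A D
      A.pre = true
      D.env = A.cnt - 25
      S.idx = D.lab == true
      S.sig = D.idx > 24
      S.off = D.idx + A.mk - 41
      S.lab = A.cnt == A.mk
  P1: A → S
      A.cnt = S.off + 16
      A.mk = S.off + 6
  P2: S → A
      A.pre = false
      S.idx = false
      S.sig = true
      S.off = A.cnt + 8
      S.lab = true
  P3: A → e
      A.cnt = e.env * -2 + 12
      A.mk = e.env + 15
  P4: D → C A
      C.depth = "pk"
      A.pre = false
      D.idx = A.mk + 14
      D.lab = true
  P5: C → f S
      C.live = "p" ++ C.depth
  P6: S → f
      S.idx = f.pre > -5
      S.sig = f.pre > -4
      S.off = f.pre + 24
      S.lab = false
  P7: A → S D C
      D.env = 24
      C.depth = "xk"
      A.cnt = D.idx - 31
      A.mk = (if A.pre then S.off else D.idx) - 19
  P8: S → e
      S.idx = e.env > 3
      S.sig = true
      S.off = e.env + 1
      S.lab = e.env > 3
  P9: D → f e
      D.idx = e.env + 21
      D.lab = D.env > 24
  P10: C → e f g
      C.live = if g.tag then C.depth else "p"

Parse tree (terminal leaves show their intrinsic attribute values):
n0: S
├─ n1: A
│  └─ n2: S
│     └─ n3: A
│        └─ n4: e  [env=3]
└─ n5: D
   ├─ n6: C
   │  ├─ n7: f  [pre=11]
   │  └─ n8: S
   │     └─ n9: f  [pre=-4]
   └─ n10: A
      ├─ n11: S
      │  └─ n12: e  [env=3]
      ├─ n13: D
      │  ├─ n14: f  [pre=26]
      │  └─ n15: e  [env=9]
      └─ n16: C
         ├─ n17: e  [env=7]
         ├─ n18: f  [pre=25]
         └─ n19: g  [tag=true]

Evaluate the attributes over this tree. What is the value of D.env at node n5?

5

1. n1.pre = true  [true]
2. n3.pre = false  [false]
3. n4.env = 3  [terminal]
4. n3.cnt = 6  [e.env * -2 + 12]
5. n3.mk = 18  [e.env + 15]
6. n2.idx = false  [false]
7. n2.sig = true  [true]
8. n2.off = 14  [A.cnt + 8]
9. n2.lab = true  [true]
10. n1.cnt = 30  [S.off + 16]
11. n1.mk = 20  [S.off + 6]
12. n5.env = 5  [A.cnt - 25]
13. n6.depth = "pk"  ["pk"]
14. n7.pre = 11  [terminal]
15. n9.pre = -4  [terminal]
16. n8.idx = true  [f.pre > -5]
17. n8.sig = false  [f.pre > -4]
18. n8.off = 20  [f.pre + 24]
19. n8.lab = false  [false]
20. n6.live = "ppk"  ["p" ++ C.depth]
21. n10.pre = false  [false]
22. n12.env = 3  [terminal]
23. n11.idx = false  [e.env > 3]
24. n11.sig = true  [true]
25. n11.off = 4  [e.env + 1]
26. n11.lab = false  [e.env > 3]
27. n13.env = 24  [24]
28. n14.pre = 26  [terminal]
29. n15.env = 9  [terminal]
30. n13.idx = 30  [e.env + 21]
31. n13.lab = false  [D.env > 24]
32. n16.depth = "xk"  ["xk"]
33. n17.env = 7  [terminal]
34. n18.pre = 25  [terminal]
35. n19.tag = true  [terminal]
36. n16.live = "xk"  [if g.tag then C.depth else "p"]
37. n10.cnt = -1  [D.idx - 31]
38. n10.mk = 11  [(if A.pre then S.off else D.idx) - 19]
39. n5.idx = 25  [A.mk + 14]
40. n5.lab = true  [true]
41. n0.idx = true  [D.lab == true]
42. n0.sig = true  [D.idx > 24]
43. n0.off = 4  [D.idx + A.mk - 41]
44. n0.lab = false  [A.cnt == A.mk]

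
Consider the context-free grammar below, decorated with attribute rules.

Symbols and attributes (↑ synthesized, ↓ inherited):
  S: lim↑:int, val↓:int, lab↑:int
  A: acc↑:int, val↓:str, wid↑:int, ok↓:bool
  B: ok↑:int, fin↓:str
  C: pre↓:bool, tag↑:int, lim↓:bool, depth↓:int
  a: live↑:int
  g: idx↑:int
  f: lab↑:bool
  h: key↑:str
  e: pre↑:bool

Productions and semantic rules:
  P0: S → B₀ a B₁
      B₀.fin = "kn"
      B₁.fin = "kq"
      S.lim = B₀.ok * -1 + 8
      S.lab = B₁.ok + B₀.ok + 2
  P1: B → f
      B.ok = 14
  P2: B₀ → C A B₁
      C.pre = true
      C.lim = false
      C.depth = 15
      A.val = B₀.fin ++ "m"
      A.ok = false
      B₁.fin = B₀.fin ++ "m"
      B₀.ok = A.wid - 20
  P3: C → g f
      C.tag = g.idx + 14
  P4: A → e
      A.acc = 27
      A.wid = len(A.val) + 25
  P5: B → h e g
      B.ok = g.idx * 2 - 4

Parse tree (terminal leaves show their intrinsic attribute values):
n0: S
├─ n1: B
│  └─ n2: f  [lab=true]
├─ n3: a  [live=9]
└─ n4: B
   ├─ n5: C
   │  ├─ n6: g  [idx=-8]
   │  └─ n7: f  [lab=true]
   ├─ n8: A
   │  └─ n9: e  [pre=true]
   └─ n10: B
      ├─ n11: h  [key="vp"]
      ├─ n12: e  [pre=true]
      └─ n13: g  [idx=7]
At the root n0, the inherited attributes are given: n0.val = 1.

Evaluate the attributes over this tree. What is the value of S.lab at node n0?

24

1. n0.val = 1  [given at root]
2. n1.fin = "kn"  ["kn"]
3. n2.lab = true  [terminal]
4. n1.ok = 14  [14]
5. n3.live = 9  [terminal]
6. n4.fin = "kq"  ["kq"]
7. n5.pre = true  [true]
8. n5.lim = false  [false]
9. n5.depth = 15  [15]
10. n6.idx = -8  [terminal]
11. n7.lab = true  [terminal]
12. n5.tag = 6  [g.idx + 14]
13. n8.val = "kqm"  [B₀.fin ++ "m"]
14. n8.ok = false  [false]
15. n9.pre = true  [terminal]
16. n8.acc = 27  [27]
17. n8.wid = 28  [len(A.val) + 25]
18. n10.fin = "kqm"  [B₀.fin ++ "m"]
19. n11.key = "vp"  [terminal]
20. n12.pre = true  [terminal]
21. n13.idx = 7  [terminal]
22. n10.ok = 10  [g.idx * 2 - 4]
23. n4.ok = 8  [A.wid - 20]
24. n0.lim = -6  [B₀.ok * -1 + 8]
25. n0.lab = 24  [B₁.ok + B₀.ok + 2]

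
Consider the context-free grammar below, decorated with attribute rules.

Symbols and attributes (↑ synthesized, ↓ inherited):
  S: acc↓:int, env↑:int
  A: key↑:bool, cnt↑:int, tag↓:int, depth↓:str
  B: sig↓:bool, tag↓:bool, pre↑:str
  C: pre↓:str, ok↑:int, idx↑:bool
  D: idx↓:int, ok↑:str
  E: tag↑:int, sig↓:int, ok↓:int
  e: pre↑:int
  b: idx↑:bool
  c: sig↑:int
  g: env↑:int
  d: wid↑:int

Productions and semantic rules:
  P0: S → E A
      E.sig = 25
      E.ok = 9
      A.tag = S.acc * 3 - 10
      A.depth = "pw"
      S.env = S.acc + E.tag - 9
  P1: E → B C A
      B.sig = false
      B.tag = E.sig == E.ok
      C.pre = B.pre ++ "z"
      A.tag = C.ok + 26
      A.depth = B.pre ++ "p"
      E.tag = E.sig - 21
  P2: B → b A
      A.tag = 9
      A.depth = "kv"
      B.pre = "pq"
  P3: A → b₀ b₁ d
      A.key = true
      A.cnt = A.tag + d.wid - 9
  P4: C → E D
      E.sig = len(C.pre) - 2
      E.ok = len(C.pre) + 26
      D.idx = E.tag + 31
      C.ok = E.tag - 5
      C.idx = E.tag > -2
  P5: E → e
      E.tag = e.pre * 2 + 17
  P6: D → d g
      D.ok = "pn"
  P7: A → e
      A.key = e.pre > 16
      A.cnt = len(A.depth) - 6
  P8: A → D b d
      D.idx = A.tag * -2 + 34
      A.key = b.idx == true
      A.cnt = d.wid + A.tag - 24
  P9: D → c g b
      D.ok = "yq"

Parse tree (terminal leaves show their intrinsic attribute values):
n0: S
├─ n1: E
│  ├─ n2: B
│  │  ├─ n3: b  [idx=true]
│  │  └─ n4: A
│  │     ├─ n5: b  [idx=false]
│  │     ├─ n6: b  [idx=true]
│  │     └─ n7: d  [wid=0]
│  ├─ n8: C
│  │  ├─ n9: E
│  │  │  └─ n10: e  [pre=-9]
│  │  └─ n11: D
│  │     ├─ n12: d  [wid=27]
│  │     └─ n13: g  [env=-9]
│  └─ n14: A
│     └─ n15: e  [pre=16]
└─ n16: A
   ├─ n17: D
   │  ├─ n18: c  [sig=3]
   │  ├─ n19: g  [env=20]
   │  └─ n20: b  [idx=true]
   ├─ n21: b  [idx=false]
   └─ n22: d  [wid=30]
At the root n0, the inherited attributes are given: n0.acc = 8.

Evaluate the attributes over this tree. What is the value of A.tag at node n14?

20

1. n0.acc = 8  [given at root]
2. n1.sig = 25  [25]
3. n1.ok = 9  [9]
4. n2.sig = false  [false]
5. n2.tag = false  [E.sig == E.ok]
6. n3.idx = true  [terminal]
7. n4.tag = 9  [9]
8. n4.depth = "kv"  ["kv"]
9. n5.idx = false  [terminal]
10. n6.idx = true  [terminal]
11. n7.wid = 0  [terminal]
12. n4.key = true  [true]
13. n4.cnt = 0  [A.tag + d.wid - 9]
14. n2.pre = "pq"  ["pq"]
15. n8.pre = "pqz"  [B.pre ++ "z"]
16. n9.sig = 1  [len(C.pre) - 2]
17. n9.ok = 29  [len(C.pre) + 26]
18. n10.pre = -9  [terminal]
19. n9.tag = -1  [e.pre * 2 + 17]
20. n11.idx = 30  [E.tag + 31]
21. n12.wid = 27  [terminal]
22. n13.env = -9  [terminal]
23. n11.ok = "pn"  ["pn"]
24. n8.ok = -6  [E.tag - 5]
25. n8.idx = true  [E.tag > -2]
26. n14.tag = 20  [C.ok + 26]
27. n14.depth = "pqp"  [B.pre ++ "p"]
28. n15.pre = 16  [terminal]
29. n14.key = false  [e.pre > 16]
30. n14.cnt = -3  [len(A.depth) - 6]
31. n1.tag = 4  [E.sig - 21]
32. n16.tag = 14  [S.acc * 3 - 10]
33. n16.depth = "pw"  ["pw"]
34. n17.idx = 6  [A.tag * -2 + 34]
35. n18.sig = 3  [terminal]
36. n19.env = 20  [terminal]
37. n20.idx = true  [terminal]
38. n17.ok = "yq"  ["yq"]
39. n21.idx = false  [terminal]
40. n22.wid = 30  [terminal]
41. n16.key = false  [b.idx == true]
42. n16.cnt = 20  [d.wid + A.tag - 24]
43. n0.env = 3  [S.acc + E.tag - 9]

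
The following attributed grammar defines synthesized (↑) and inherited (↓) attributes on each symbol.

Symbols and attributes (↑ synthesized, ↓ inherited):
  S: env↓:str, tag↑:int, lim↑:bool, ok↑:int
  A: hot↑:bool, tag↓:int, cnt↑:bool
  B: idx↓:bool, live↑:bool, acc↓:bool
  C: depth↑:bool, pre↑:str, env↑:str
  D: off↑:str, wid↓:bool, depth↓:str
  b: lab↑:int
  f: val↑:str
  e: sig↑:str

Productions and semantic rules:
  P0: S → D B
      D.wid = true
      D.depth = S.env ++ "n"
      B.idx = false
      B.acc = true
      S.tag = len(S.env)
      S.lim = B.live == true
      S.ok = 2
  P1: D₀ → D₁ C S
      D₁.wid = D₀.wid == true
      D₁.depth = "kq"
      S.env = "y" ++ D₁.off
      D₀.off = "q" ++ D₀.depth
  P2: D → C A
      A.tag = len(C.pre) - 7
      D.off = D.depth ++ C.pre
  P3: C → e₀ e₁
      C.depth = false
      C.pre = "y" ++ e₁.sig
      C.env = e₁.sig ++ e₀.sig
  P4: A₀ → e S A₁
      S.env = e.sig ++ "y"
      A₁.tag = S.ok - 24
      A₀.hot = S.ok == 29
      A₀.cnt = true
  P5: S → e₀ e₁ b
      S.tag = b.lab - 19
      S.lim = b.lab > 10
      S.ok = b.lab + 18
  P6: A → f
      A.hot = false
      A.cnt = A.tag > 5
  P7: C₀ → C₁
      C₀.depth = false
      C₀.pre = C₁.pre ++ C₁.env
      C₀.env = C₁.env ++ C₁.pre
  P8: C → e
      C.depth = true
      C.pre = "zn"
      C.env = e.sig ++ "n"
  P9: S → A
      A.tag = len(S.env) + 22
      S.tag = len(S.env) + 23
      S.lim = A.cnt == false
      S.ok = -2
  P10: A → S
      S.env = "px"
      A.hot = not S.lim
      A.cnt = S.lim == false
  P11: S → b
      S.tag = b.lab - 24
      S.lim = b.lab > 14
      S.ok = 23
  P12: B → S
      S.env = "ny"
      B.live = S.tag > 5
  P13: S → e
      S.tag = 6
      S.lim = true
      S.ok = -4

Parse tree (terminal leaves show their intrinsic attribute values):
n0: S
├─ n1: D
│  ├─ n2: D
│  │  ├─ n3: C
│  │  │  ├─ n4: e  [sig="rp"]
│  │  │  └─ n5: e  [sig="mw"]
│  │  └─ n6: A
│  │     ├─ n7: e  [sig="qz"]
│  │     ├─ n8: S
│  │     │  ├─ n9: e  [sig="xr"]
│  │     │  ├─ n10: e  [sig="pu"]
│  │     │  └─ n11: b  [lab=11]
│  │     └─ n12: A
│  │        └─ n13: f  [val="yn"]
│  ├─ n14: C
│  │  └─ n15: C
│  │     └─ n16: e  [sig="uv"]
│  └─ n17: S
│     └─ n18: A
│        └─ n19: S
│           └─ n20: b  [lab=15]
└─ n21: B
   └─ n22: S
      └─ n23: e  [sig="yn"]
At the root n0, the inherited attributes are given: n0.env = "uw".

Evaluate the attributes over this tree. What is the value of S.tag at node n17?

29

1. n0.env = "uw"  [given at root]
2. n1.wid = true  [true]
3. n1.depth = "uwn"  [S.env ++ "n"]
4. n2.wid = true  [D₀.wid == true]
5. n2.depth = "kq"  ["kq"]
6. n4.sig = "rp"  [terminal]
7. n5.sig = "mw"  [terminal]
8. n3.depth = false  [false]
9. n3.pre = "ymw"  ["y" ++ e₁.sig]
10. n3.env = "mwrp"  [e₁.sig ++ e₀.sig]
11. n6.tag = -4  [len(C.pre) - 7]
12. n7.sig = "qz"  [terminal]
13. n8.env = "qzy"  [e.sig ++ "y"]
14. n9.sig = "xr"  [terminal]
15. n10.sig = "pu"  [terminal]
16. n11.lab = 11  [terminal]
17. n8.tag = -8  [b.lab - 19]
18. n8.lim = true  [b.lab > 10]
19. n8.ok = 29  [b.lab + 18]
20. n12.tag = 5  [S.ok - 24]
21. n13.val = "yn"  [terminal]
22. n12.hot = false  [false]
23. n12.cnt = false  [A.tag > 5]
24. n6.hot = true  [S.ok == 29]
25. n6.cnt = true  [true]
26. n2.off = "kqymw"  [D.depth ++ C.pre]
27. n16.sig = "uv"  [terminal]
28. n15.depth = true  [true]
29. n15.pre = "zn"  ["zn"]
30. n15.env = "uvn"  [e.sig ++ "n"]
31. n14.depth = false  [false]
32. n14.pre = "znuvn"  [C₁.pre ++ C₁.env]
33. n14.env = "uvnzn"  [C₁.env ++ C₁.pre]
34. n17.env = "ykqymw"  ["y" ++ D₁.off]
35. n18.tag = 28  [len(S.env) + 22]
36. n19.env = "px"  ["px"]
37. n20.lab = 15  [terminal]
38. n19.tag = -9  [b.lab - 24]
39. n19.lim = true  [b.lab > 14]
40. n19.ok = 23  [23]
41. n18.hot = false  [not S.lim]
42. n18.cnt = false  [S.lim == false]
43. n17.tag = 29  [len(S.env) + 23]
44. n17.lim = true  [A.cnt == false]
45. n17.ok = -2  [-2]
46. n1.off = "quwn"  ["q" ++ D₀.depth]
47. n21.idx = false  [false]
48. n21.acc = true  [true]
49. n22.env = "ny"  ["ny"]
50. n23.sig = "yn"  [terminal]
51. n22.tag = 6  [6]
52. n22.lim = true  [true]
53. n22.ok = -4  [-4]
54. n21.live = true  [S.tag > 5]
55. n0.tag = 2  [len(S.env)]
56. n0.lim = true  [B.live == true]
57. n0.ok = 2  [2]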